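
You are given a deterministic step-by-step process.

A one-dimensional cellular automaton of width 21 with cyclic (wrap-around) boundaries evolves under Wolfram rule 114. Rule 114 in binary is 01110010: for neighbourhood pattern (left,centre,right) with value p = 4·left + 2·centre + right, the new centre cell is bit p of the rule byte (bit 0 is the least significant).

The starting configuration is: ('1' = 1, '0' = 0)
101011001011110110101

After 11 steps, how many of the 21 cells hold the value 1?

gen 0: 101011001011110110101
gen 1: 110101110100011011010
gen 2: 011010011010101101101
gen 3: 101101101101010110110
gen 4: 010110110110101011011
gen 5: 101011011011010101101
gen 6: 110101101101101010110
gen 7: 011010110110110101011
gen 8: 101101011011011010101
gen 9: 110110101101101101010
gen 10: 011011010110110110101
gen 11: 101101101011011011010

13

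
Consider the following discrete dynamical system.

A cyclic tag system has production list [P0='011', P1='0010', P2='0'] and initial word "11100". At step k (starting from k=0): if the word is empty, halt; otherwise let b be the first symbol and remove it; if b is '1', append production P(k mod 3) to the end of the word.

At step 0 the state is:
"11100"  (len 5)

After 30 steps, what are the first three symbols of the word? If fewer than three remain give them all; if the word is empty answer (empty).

100

0) "11100"  (len 5)
1) "1100011"  (len 7)
2) "1000110010"  (len 10)
3) "0001100100"  (len 10)
4) "001100100"  (len 9)
5) "01100100"  (len 8)
6) "1100100"  (len 7)
7) "100100011"  (len 9)
8) "001000110010"  (len 12)
9) "01000110010"  (len 11)
10) "1000110010"  (len 10)
11) "0001100100010"  (len 13)
12) "001100100010"  (len 12)
13) "01100100010"  (len 11)
14) "1100100010"  (len 10)
15) "1001000100"  (len 10)
16) "001000100011"  (len 12)
17) "01000100011"  (len 11)
18) "1000100011"  (len 10)
19) "000100011011"  (len 12)
20) "00100011011"  (len 11)
21) "0100011011"  (len 10)
22) "100011011"  (len 9)
23) "000110110010"  (len 12)
24) "00110110010"  (len 11)
25) "0110110010"  (len 10)
26) "110110010"  (len 9)
27) "101100100"  (len 9)
28) "01100100011"  (len 11)
29) "1100100011"  (len 10)
30) "1001000110"  (len 10)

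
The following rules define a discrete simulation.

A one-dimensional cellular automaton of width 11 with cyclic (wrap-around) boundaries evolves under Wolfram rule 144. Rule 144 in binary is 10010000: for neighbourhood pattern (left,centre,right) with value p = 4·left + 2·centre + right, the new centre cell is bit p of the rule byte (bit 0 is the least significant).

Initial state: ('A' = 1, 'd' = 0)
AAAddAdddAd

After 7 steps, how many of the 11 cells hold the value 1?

2

k=0  AAAddAdddAd
k=1  dAdAddAdddd
k=2  ddddAddAddd
k=3  dddddAddAdd
k=4  ddddddAddAd
k=5  dddddddAddA
k=6  AdddddddAdd
k=7  dAdddddddAd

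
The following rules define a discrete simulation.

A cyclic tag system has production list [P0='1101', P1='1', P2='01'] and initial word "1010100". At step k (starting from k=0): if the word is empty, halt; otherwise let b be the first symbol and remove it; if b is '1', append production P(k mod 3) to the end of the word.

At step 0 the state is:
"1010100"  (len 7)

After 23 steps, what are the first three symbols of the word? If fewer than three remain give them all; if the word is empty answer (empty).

0) "1010100"  (len 7)
1) "0101001101"  (len 10)
2) "101001101"  (len 9)
3) "0100110101"  (len 10)
4) "100110101"  (len 9)
5) "001101011"  (len 9)
6) "01101011"  (len 8)
7) "1101011"  (len 7)
8) "1010111"  (len 7)
9) "01011101"  (len 8)
10) "1011101"  (len 7)
11) "0111011"  (len 7)
12) "111011"  (len 6)
13) "110111101"  (len 9)
14) "101111011"  (len 9)
15) "0111101101"  (len 10)
16) "111101101"  (len 9)
17) "111011011"  (len 9)
18) "1101101101"  (len 10)
19) "1011011011101"  (len 13)
20) "0110110111011"  (len 13)
21) "110110111011"  (len 12)
22) "101101110111101"  (len 15)
23) "011011101111011"  (len 15)

011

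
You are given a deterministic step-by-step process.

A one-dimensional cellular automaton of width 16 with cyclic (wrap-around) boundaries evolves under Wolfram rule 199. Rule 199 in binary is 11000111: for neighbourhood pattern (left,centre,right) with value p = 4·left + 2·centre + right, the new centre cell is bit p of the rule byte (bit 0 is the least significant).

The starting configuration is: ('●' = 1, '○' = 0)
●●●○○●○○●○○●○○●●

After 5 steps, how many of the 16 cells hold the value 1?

t=0: ●●●○○●○○●○○●○○●●
t=1: ●●●○●●○●●○●●○●○●
t=2: ●●●○○●○○●○○●○●○○
t=3: ○●●○●●○●●○●●○●○●
t=4: ○○●○○●○○●○○●○●○●
t=5: ○●●○●●○●●○●●○●○●

10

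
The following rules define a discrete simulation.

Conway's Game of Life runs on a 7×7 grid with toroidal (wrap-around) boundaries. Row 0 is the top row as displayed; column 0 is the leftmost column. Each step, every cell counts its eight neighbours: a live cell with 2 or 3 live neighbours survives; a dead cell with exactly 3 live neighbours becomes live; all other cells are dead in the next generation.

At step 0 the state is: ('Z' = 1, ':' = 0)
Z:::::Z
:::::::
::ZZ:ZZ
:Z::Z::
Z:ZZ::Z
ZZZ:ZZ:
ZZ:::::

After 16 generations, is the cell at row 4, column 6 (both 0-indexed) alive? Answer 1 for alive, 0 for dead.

0) Z:::::Z
:::::::
::ZZ:ZZ
:Z::Z::
Z:ZZ::Z
ZZZ:ZZ:
ZZ:::::
1) ZZ::::Z
Z::::Z:
::ZZZZ:
:Z::Z::
::::::Z
::::ZZ:
::Z::Z:
2) ZZ:::Z:
Z:ZZ:Z:
:ZZZ:ZZ
::Z:Z::
::::Z::
::::ZZZ
ZZ::ZZ:
3) :::Z:Z:
:::Z:Z:
Z::::ZZ
:ZZ:Z::
::::Z::
Z::Z::Z
:Z:::::
4) ::Z::::
:::::Z:
ZZZZ:ZZ
ZZ:ZZ:Z
ZZZ:ZZ:
Z::::::
Z:Z:Z:Z
5) :Z:Z:ZZ
Z::ZZZ:
:::Z:::
:::::::
::Z:ZZ:
::Z:Z::
Z::Z::Z
6) :Z:Z:::
Z::Z:Z:
:::Z:::
:::ZZ::
::::ZZ:
:ZZ:Z:Z
ZZ:Z::Z
7) :Z:Z:::
:::Z:::
::ZZ:::
:::Z:Z:
::Z::::
:ZZ:Z:Z
:::ZZZZ
8) :::Z:Z:
:::ZZ::
::ZZ:::
:::ZZ::
:ZZ:ZZ:
ZZZ:Z:Z
:Z::::Z
9) ::ZZ:Z:
:::::::
::Z::::
:Z:::Z:
::::::Z
::::Z:Z
:Z:ZZ:Z
10) ::ZZ:Z:
::ZZ:::
:::::::
:::::::
Z:::::Z
:::ZZ:Z
Z:::::Z
11) :ZZZZ:Z
::ZZZ::
:::::::
:::::::
Z::::ZZ
:::::::
Z:Z:::Z
12) ::::Z:Z
:Z::ZZ:
:::Z:::
::::::Z
::::::Z
:Z:::Z:
Z:Z::ZZ
13) :Z:ZZ::
:::ZZZ:
::::ZZ:
:::::::
Z::::ZZ
:Z:::Z:
ZZ::Z::
14) ZZ:::::
::Z::::
:::Z:Z:
::::Z::
Z::::ZZ
:Z::ZZ:
ZZ:ZZZ:
15) Z::ZZ:Z
:ZZ::::
:::ZZ::
::::Z::
Z:::::Z
:ZZZ:::
:::Z:Z:
16) ZZ:ZZZZ
ZZZ::Z:
::ZZZ::
:::ZZZ:
ZZZZ:::
ZZZZZ:Z
ZZ:::ZZ

0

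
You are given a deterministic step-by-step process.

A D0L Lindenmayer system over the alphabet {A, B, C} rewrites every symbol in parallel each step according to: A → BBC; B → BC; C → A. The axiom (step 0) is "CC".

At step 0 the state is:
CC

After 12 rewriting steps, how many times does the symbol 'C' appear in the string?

846

k=0  CC
k=1  AA
k=2  BBCBBC
k=3  BCBCABCBCA
k=4  BCABCABBCBCABCABBC
k=5  BCABBCBCABBCBCBCABCABBCBCABBCBCBCA
k=6  BCABBCBCBCABCABBCBCBCABCABCABBCBCABBCBCBCABCABBCBCBCABCABCABBC
k=7  BCABBCBCBCABCABCABBCBCABBCBCBCABCABCABBCBCABBCBCABBCBCBCABCABBCBCBCABCABCABBCBCABBCBCBCABCABCABBCBCABBCBCABBCBCBCA
k=8  BCABBCBCBCABCABCABBCBCABBCBCABBCBCBCABCABBCBCBCABCABCABBCB…ABCABCABBCBCABBCBCABBCBCBCABCABBCBCBCABCABBCBCBCABCABCABBC  (len 210)
k=9  BCABBCBCBCABCABCABBCBCABBCBCABBCBCBCABCABBCBCBCABCABBCBCBC…CBCABBCBCBCABCABCABBCBCABBCBCBCABCABCABBCBCABBCBCABBCBCBCA  (len 386)
k=10  BCABBCBCBCABCABCABBCBCABBCBCABBCBCBCABCABBCBCBCABCABBCBCBC…ABCABCABBCBCABBCBCABBCBCBCABCABBCBCBCABCABBCBCBCABCABCABBC  (len 710)
k=11  BCABBCBCBCABCABCABBCBCABBCBCABBCBCBCABCABBCBCBCABCABBCBCBC…CBCABBCBCBCABCABCABBCBCABBCBCBCABCABCABBCBCABBCBCABBCBCBCA  (len 1306)
k=12  BCABBCBCBCABCABCABBCBCABBCBCABBCBCBCABCABBCBCBCABCABBCBCBC…ABCABCABBCBCABBCBCABBCBCBCABCABBCBCBCABCABBCBCBCABCABCABBC  (len 2402)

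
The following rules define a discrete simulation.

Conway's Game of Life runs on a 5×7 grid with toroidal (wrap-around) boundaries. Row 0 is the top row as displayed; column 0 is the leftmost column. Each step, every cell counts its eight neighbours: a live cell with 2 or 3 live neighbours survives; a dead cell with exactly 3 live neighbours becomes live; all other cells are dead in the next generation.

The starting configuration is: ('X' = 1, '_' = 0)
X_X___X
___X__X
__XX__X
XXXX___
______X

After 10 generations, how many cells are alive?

[0] X_X___X
___X__X
__XX__X
XXXX___
______X
[1] X____XX
_X_X_XX
____X_X
XX_X__X
___X__X
[2] __X____
_______
_X_XX__
__XXX_X
_XX_X__
[3] _XXX___
__XX___
____XX_
X______
_X__XX_
[4] _X_____
_X_____
___XX__
______X
XX_XX__
[5] _X_____
__X____
_______
X_X__X_
XXX____
[6] X______
_______
_X_____
X_X___X
X_X___X
[7] XX____X
_______
XX_____
__X___X
_______
[8] X______
______X
XX_____
XX_____
_X____X
[9] X_____X
_X____X
_X____X
__X___X
_X____X
[10] _X___XX
_X___XX
_XX__XX
_XX__XX
_X___XX

17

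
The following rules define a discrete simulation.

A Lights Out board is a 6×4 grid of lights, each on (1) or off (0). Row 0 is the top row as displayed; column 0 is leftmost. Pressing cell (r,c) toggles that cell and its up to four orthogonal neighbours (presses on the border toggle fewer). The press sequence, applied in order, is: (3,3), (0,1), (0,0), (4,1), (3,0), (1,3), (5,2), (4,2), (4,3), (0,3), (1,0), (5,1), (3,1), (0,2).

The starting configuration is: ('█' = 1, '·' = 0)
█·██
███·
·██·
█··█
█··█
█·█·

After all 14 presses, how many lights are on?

gen 0: █·██
███·
·██·
█··█
█··█
█·█·
gen 1: █·██
███·
·███
█·█·
█···
█·█·
gen 2: ·█·█
█·█·
·███
█·█·
█···
█·█·
gen 3: █··█
··█·
·███
█·█·
█···
█·█·
gen 4: █··█
··█·
·███
███·
·██·
███·
gen 5: █··█
··█·
████
··█·
███·
███·
gen 6: █···
···█
███·
··█·
███·
███·
gen 7: █···
···█
███·
··█·
██··
█··█
gen 8: █···
···█
███·
····
█·██
█·██
gen 9: █···
···█
███·
···█
█···
█·█·
gen 10: █·██
····
███·
···█
█···
█·█·
gen 11: ··██
██··
·██·
···█
█···
█·█·
gen 12: ··██
██··
·██·
···█
██··
·█··
gen 13: ··██
██··
··█·
████
█···
·█··
gen 14: ·█··
███·
··█·
████
█···
·█··

11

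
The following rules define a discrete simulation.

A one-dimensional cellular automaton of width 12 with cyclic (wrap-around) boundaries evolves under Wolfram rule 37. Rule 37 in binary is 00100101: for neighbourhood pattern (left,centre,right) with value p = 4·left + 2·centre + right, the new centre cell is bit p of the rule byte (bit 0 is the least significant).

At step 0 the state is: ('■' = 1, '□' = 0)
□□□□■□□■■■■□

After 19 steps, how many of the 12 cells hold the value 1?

step 0: □□□□■□□■■■■□
step 1: ■■■□■□□□□□□□
step 2: □□□■■□■■■■■□
step 3: ■■□□□■□□□□□□
step 4: □□□■□■□■■■■□
step 5: ■■□■■■■□□□□□
step 6: □□■□□□□□■■■□
step 7: ■□■□■■■□□□□□
step 8: ■■■■□□□□■■■□
step 9: □□□□□■■□□□□■
step 10: □■■■□□□□■■□■
step 11: ■□□□□■■□□□■■
step 12: □□■■□□□□■□□□
step 13: ■□□□□■■□■□■■
step 14: □□■■□□□■■■□□
step 15: ■□□□□■□□□□□■
step 16: □□■■□■□■■■□□
step 17: ■□□□■■■□□□□■
step 18: □□■□□□□□■■□□
step 19: ■□■□■■■□□□□■

6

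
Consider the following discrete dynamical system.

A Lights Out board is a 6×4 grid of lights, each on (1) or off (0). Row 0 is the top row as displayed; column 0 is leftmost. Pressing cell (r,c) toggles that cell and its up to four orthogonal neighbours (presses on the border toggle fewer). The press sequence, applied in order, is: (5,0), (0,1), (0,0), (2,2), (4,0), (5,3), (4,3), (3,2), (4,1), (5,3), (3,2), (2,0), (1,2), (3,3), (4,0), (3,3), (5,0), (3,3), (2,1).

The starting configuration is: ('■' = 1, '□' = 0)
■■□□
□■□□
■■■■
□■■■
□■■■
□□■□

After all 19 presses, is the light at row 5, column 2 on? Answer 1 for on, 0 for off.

1

0) ■■□□
□■□□
■■■■
□■■■
□■■■
□□■□
1) ■■□□
□■□□
■■■■
□■■■
■■■■
■■■□
2) □□■□
□□□□
■■■■
□■■■
■■■■
■■■□
3) ■■■□
■□□□
■■■■
□■■■
■■■■
■■■□
4) ■■■□
■□■□
■□□□
□■□■
■■■■
■■■□
5) ■■■□
■□■□
■□□□
■■□■
□□■■
□■■□
6) ■■■□
■□■□
■□□□
■■□■
□□■□
□■□■
7) ■■■□
■□■□
■□□□
■■□□
□□□■
□■□□
8) ■■■□
■□■□
■□■□
■□■■
□□■■
□■□□
9) ■■■□
■□■□
■□■□
■■■■
■■□■
□□□□
10) ■■■□
■□■□
■□■□
■■■■
■■□□
□□■■
11) ■■■□
■□■□
■□□□
■□□□
■■■□
□□■■
12) ■■■□
□□■□
□■□□
□□□□
■■■□
□□■■
13) ■■□□
□■□■
□■■□
□□□□
■■■□
□□■■
14) ■■□□
□■□■
□■■■
□□■■
■■■■
□□■■
15) ■■□□
□■□■
□■■■
■□■■
□□■■
■□■■
16) ■■□□
□■□■
□■■□
■□□□
□□■□
■□■■
17) ■■□□
□■□■
□■■□
■□□□
■□■□
□■■■
18) ■■□□
□■□■
□■■■
■□■■
■□■■
□■■■
19) ■■□□
□□□■
■□□■
■■■■
■□■■
□■■■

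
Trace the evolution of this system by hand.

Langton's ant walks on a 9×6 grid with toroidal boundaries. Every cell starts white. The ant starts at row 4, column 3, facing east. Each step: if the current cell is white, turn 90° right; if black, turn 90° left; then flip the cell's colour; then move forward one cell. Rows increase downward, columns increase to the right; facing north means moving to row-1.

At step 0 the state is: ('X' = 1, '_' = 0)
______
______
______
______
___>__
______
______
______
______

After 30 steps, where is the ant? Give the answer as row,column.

3,2

step 0: ______
______
______
______
___>__
______
______
______
______
step 1: ______
______
______
______
___X__
___v__
______
______
______
step 2: ______
______
______
______
___X__
__<X__
______
______
______
step 3: ______
______
______
______
__^X__
__XX__
______
______
______
step 4: ______
______
______
______
__X>__
__XX__
______
______
______
step 5: ______
______
______
___^__
__X___
__XX__
______
______
______
step 6: ______
______
______
___X>_
__X___
__XX__
______
______
______
step 7: ______
______
______
___XX_
__X_v_
__XX__
______
______
______
step 8: ______
______
______
___XX_
__X<X_
__XX__
______
______
______
step 9: ______
______
______
___^X_
__XXX_
__XX__
______
______
______
step 10: ______
______
______
__<_X_
__XXX_
__XX__
______
______
______
step 11: ______
______
__^___
__X_X_
__XXX_
__XX__
______
______
______
step 12: ______
______
__X>__
__X_X_
__XXX_
__XX__
______
______
______
step 13: ______
______
__XX__
__XvX_
__XXX_
__XX__
______
______
______
step 14: ______
______
__XX__
__<XX_
__XXX_
__XX__
______
______
______
step 15: ______
______
__XX__
___XX_
__vXX_
__XX__
______
______
______
step 16: ______
______
__XX__
___XX_
___>X_
__XX__
______
______
______
step 17: ______
______
__XX__
___^X_
____X_
__XX__
______
______
______
step 18: ______
______
__XX__
__<_X_
____X_
__XX__
______
______
______
step 19: ______
______
__^X__
__X_X_
____X_
__XX__
______
______
______
step 20: ______
______
_<_X__
__X_X_
____X_
__XX__
______
______
______
step 21: ______
_^____
_X_X__
__X_X_
____X_
__XX__
______
______
______
step 22: ______
_X>___
_X_X__
__X_X_
____X_
__XX__
______
______
______
step 23: ______
_XX___
_XvX__
__X_X_
____X_
__XX__
______
______
______
step 24: ______
_XX___
_<XX__
__X_X_
____X_
__XX__
______
______
______
step 25: ______
_XX___
__XX__
_vX_X_
____X_
__XX__
______
______
______
step 26: ______
_XX___
__XX__
<XX_X_
____X_
__XX__
______
______
______
step 27: ______
_XX___
^_XX__
XXX_X_
____X_
__XX__
______
______
______
step 28: ______
_XX___
X>XX__
XXX_X_
____X_
__XX__
______
______
______
step 29: ______
_XX___
XXXX__
XvX_X_
____X_
__XX__
______
______
______
step 30: ______
_XX___
XXXX__
X_>_X_
____X_
__XX__
______
______
______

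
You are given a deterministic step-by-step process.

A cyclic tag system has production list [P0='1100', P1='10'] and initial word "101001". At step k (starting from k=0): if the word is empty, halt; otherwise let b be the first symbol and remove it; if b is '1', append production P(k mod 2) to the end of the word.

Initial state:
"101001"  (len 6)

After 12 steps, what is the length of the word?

16

step 0: "101001"  (len 6)
step 1: "010011100"  (len 9)
step 2: "10011100"  (len 8)
step 3: "00111001100"  (len 11)
step 4: "0111001100"  (len 10)
step 5: "111001100"  (len 9)
step 6: "1100110010"  (len 10)
step 7: "1001100101100"  (len 13)
step 8: "00110010110010"  (len 14)
step 9: "0110010110010"  (len 13)
step 10: "110010110010"  (len 12)
step 11: "100101100101100"  (len 15)
step 12: "0010110010110010"  (len 16)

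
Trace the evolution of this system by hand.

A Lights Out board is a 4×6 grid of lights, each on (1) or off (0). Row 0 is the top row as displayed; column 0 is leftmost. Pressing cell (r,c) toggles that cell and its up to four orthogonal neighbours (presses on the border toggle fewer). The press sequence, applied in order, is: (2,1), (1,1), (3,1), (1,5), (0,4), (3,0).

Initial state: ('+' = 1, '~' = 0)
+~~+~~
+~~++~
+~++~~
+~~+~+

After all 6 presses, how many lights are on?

t=0: +~~+~~
+~~++~
+~++~~
+~~+~+
t=1: +~~+~~
++~++~
~+~+~~
++~+~+
t=2: ++~+~~
~~+++~
~~~+~~
++~+~+
t=3: ++~+~~
~~+++~
~+~+~~
~~++~+
t=4: ++~+~+
~~++~+
~+~+~+
~~++~+
t=5: ++~~+~
~~++++
~+~+~+
~~++~+
t=6: ++~~+~
~~++++
++~+~+
++++~+

16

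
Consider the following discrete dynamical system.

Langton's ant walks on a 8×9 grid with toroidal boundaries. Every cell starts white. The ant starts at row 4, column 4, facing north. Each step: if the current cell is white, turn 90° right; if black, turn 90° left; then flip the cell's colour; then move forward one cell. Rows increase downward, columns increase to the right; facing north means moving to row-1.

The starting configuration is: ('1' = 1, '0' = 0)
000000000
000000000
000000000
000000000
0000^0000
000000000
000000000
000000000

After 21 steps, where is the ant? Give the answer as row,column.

6,1

k=0  000000000
000000000
000000000
000000000
0000^0000
000000000
000000000
000000000
k=1  000000000
000000000
000000000
000000000
00001>000
000000000
000000000
000000000
k=2  000000000
000000000
000000000
000000000
000011000
00000v000
000000000
000000000
k=3  000000000
000000000
000000000
000000000
000011000
0000<1000
000000000
000000000
k=4  000000000
000000000
000000000
000000000
0000^1000
000011000
000000000
000000000
k=5  000000000
000000000
000000000
000000000
000<01000
000011000
000000000
000000000
k=6  000000000
000000000
000000000
000^00000
000101000
000011000
000000000
000000000
k=7  000000000
000000000
000000000
0001>0000
000101000
000011000
000000000
000000000
k=8  000000000
000000000
000000000
000110000
0001v1000
000011000
000000000
000000000
k=9  000000000
000000000
000000000
000110000
000<11000
000011000
000000000
000000000
k=10  000000000
000000000
000000000
000110000
000011000
000v11000
000000000
000000000
k=11  000000000
000000000
000000000
000110000
000011000
00<111000
000000000
000000000
k=12  000000000
000000000
000000000
000110000
00^011000
001111000
000000000
000000000
k=13  000000000
000000000
000000000
000110000
001>11000
001111000
000000000
000000000
k=14  000000000
000000000
000000000
000110000
001111000
001v11000
000000000
000000000
k=15  000000000
000000000
000000000
000110000
001111000
0010>1000
000000000
000000000
k=16  000000000
000000000
000000000
000110000
0011^1000
001001000
000000000
000000000
k=17  000000000
000000000
000000000
000110000
001<01000
001001000
000000000
000000000
k=18  000000000
000000000
000000000
000110000
001001000
001v01000
000000000
000000000
k=19  000000000
000000000
000000000
000110000
001001000
00<101000
000000000
000000000
k=20  000000000
000000000
000000000
000110000
001001000
000101000
00v000000
000000000
k=21  000000000
000000000
000000000
000110000
001001000
000101000
0<1000000
000000000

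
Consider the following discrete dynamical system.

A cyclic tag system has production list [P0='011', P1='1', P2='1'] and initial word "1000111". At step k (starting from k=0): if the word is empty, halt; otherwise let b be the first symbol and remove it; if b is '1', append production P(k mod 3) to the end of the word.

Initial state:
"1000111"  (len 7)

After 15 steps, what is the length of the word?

0) "1000111"  (len 7)
1) "000111011"  (len 9)
2) "00111011"  (len 8)
3) "0111011"  (len 7)
4) "111011"  (len 6)
5) "110111"  (len 6)
6) "101111"  (len 6)
7) "01111011"  (len 8)
8) "1111011"  (len 7)
9) "1110111"  (len 7)
10) "110111011"  (len 9)
11) "101110111"  (len 9)
12) "011101111"  (len 9)
13) "11101111"  (len 8)
14) "11011111"  (len 8)
15) "10111111"  (len 8)

8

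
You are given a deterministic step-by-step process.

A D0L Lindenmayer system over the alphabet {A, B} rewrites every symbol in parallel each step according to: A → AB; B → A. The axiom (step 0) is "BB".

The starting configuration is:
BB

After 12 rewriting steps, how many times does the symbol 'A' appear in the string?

0) BB
1) AA
2) ABAB
3) ABAABA
4) ABAABABAAB
5) ABAABABAABAABABA
6) ABAABABAABAABABAABABAABAAB
7) ABAABABAABAABABAABABAABAABABAABAABABAABABA
8) ABAABABAABAABABAABABAABAABABAABAABABAABABAABAABABAABABAABAABABAABAAB
9) ABAABABAABAABABAABABAABAABABAABAABABAABABAABAABABAABABAABAABABAABAABABAABABAABAABABAABAABABAABABAABAABABAABABA
10) ABAABABAABAABABAABABAABAABABAABAABABAABABAABAABABAABABAABA…AABABAABABAABAABABAABABAABAABABAABAABABAABABAABAABABAABAAB  (len 178)
11) ABAABABAABAABABAABABAABAABABAABAABABAABABAABAABABAABABAABA…AABABAABABAABAABABAABABAABAABABAABAABABAABABAABAABABAABABA  (len 288)
12) ABAABABAABAABABAABABAABAABABAABAABABAABABAABAABABAABABAABA…AABABAABABAABAABABAABABAABAABABAABAABABAABABAABAABABAABAAB  (len 466)

288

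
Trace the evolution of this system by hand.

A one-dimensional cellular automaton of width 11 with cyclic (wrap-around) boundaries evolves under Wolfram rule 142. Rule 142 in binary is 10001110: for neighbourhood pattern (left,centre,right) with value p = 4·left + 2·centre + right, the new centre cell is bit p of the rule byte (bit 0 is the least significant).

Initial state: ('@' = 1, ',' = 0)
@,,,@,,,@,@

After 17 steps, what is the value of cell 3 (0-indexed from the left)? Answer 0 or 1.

0

t=0: @,,,@,,,@,@
t=1: ,,,@@,,@@,@
t=2: ,,@@,,@@,,@
t=3: ,@@,,@@,,@@
t=4: ,@,,@@,,@@,
t=5: @@,@@,,@@,,
t=6: @,,@,,@@,,@
t=7: ,,@@,@@,,@@
t=8: ,@@,,@,,@@,
t=9: @@,,@@,@@,,
t=10: @,,@@,,@,,@
t=11: ,,@@,,@@,@@
t=12: ,@@,,@@,,@,
t=13: @@,,@@,,@@,
t=14: @,,@@,,@@,,
t=15: @,@@,,@@,,@
t=16: ,,@,,@@,,@@
t=17: ,@@,@@,,@@,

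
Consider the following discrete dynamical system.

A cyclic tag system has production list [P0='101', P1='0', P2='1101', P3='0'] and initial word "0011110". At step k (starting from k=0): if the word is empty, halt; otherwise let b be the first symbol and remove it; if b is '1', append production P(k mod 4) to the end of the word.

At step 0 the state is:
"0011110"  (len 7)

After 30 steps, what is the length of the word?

0) "0011110"  (len 7)
1) "011110"  (len 6)
2) "11110"  (len 5)
3) "11101101"  (len 8)
4) "11011010"  (len 8)
5) "1011010101"  (len 10)
6) "0110101010"  (len 10)
7) "110101010"  (len 9)
8) "101010100"  (len 9)
9) "01010100101"  (len 11)
10) "1010100101"  (len 10)
11) "0101001011101"  (len 13)
12) "101001011101"  (len 12)
13) "01001011101101"  (len 14)
14) "1001011101101"  (len 13)
15) "0010111011011101"  (len 16)
16) "010111011011101"  (len 15)
17) "10111011011101"  (len 14)
18) "01110110111010"  (len 14)
19) "1110110111010"  (len 13)
20) "1101101110100"  (len 13)
21) "101101110100101"  (len 15)
22) "011011101001010"  (len 15)
23) "11011101001010"  (len 14)
24) "10111010010100"  (len 14)
25) "0111010010100101"  (len 16)
26) "111010010100101"  (len 15)
27) "110100101001011101"  (len 18)
28) "101001010010111010"  (len 18)
29) "01001010010111010101"  (len 20)
30) "1001010010111010101"  (len 19)

19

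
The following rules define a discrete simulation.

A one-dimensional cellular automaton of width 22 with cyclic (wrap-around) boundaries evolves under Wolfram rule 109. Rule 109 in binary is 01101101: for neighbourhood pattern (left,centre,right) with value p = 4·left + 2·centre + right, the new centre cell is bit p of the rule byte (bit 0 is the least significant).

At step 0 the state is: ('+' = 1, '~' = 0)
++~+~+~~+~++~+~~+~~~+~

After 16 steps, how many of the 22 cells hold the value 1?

t=0: ++~+~+~~+~++~+~~+~~~+~
t=1: ++++++~~++++++~~+~+~++
t=2: ~~~~~+~~+~~~~+~~+++++~
t=3: ++++~+~~+~++~+~~+~~~+~
t=4: +~~+++~~++++++~~+~+~++
t=5: +~~+~+~~+~~~~+~~+++++~
t=6: +~~+++~~+~++~+~~+~~~++
t=7: +~~+~+~~++++++~~+~+~+~
t=8: +~~+++~~+~~~~+~~++++++
t=9: +~~+~+~~+~++~+~~+~~~~~
t=10: +~~+++~~++++++~~+~+++~
t=11: +~~+~+~~+~~~~+~~+++~++
t=12: +~~+++~~+~++~+~~+~+++~
t=13: +~~+~+~~++++++~~+++~++
t=14: +~~+++~~+~~~~+~~+~+++~
t=15: +~~+~+~~+~++~+~~+++~++
t=16: +~~+++~~++++++~~+~+++~

14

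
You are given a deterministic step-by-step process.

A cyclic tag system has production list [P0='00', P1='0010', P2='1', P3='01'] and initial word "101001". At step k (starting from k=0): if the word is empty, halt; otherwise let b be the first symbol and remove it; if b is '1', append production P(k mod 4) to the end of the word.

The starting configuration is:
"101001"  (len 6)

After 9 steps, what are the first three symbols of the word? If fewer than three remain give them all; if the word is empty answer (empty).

001

t=0: "101001"  (len 6)
t=1: "0100100"  (len 7)
t=2: "100100"  (len 6)
t=3: "001001"  (len 6)
t=4: "01001"  (len 5)
t=5: "1001"  (len 4)
t=6: "0010010"  (len 7)
t=7: "010010"  (len 6)
t=8: "10010"  (len 5)
t=9: "001000"  (len 6)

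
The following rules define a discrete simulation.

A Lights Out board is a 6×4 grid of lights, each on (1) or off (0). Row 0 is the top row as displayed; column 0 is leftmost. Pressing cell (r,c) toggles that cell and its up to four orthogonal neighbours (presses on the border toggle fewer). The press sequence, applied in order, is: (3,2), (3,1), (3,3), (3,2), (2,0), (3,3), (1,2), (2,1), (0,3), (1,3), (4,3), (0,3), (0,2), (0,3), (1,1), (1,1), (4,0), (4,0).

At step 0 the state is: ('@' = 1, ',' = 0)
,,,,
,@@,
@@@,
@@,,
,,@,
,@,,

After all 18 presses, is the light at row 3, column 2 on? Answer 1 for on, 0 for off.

0) ,,,,
,@@,
@@@,
@@,,
,,@,
,@,,
1) ,,,,
,@@,
@@,,
@,@@
,,,,
,@,,
2) ,,,,
,@@,
@,,,
,@,@
,@,,
,@,,
3) ,,,,
,@@,
@,,@
,@@,
,@,@
,@,,
4) ,,,,
,@@,
@,@@
,,,@
,@@@
,@,,
5) ,,,,
@@@,
,@@@
@,,@
,@@@
,@,,
6) ,,,,
@@@,
,@@,
@,@,
,@@,
,@,,
7) ,,@,
@,,@
,@,,
@,@,
,@@,
,@,,
8) ,,@,
@@,@
@,@,
@@@,
,@@,
,@,,
9) ,,,@
@@,,
@,@,
@@@,
,@@,
,@,,
10) ,,,,
@@@@
@,@@
@@@,
,@@,
,@,,
11) ,,,,
@@@@
@,@@
@@@@
,@,@
,@,@
12) ,,@@
@@@,
@,@@
@@@@
,@,@
,@,@
13) ,@,,
@@,,
@,@@
@@@@
,@,@
,@,@
14) ,@@@
@@,@
@,@@
@@@@
,@,@
,@,@
15) ,,@@
,,@@
@@@@
@@@@
,@,@
,@,@
16) ,@@@
@@,@
@,@@
@@@@
,@,@
,@,@
17) ,@@@
@@,@
@,@@
,@@@
@,,@
@@,@
18) ,@@@
@@,@
@,@@
@@@@
,@,@
,@,@

1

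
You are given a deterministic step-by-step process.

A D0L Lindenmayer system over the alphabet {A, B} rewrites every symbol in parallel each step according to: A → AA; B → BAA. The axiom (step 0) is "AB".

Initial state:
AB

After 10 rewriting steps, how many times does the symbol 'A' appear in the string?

3070

t=0: AB
t=1: AABAA
t=2: AAAABAAAAAA
t=3: AAAAAAAABAAAAAAAAAAAAAA
t=4: AAAAAAAAAAAAAAAABAAAAAAAAAAAAAAAAAAAAAAAAAAAAAA
t=5: AAAAAAAAAAAAAAAAAAAAAAAAAAAAAAAABAAAAAAAAAAAAAAAAAAAAAAAAAAAAAAAAAAAAAAAAAAAAAAAAAAAAAAAAAAAAAA
t=6: AAAAAAAAAAAAAAAAAAAAAAAAAAAAAAAAAAAAAAAAAAAAAAAAAAAAAAAAAA…AAAAAAAAAAAAAAAAAAAAAAAAAAAAAAAAAAAAAAAAAAAAAAAAAAAAAAAAAA  (len 191)
t=7: AAAAAAAAAAAAAAAAAAAAAAAAAAAAAAAAAAAAAAAAAAAAAAAAAAAAAAAAAA…AAAAAAAAAAAAAAAAAAAAAAAAAAAAAAAAAAAAAAAAAAAAAAAAAAAAAAAAAA  (len 383)
t=8: AAAAAAAAAAAAAAAAAAAAAAAAAAAAAAAAAAAAAAAAAAAAAAAAAAAAAAAAAA…AAAAAAAAAAAAAAAAAAAAAAAAAAAAAAAAAAAAAAAAAAAAAAAAAAAAAAAAAA  (len 767)
t=9: AAAAAAAAAAAAAAAAAAAAAAAAAAAAAAAAAAAAAAAAAAAAAAAAAAAAAAAAAA…AAAAAAAAAAAAAAAAAAAAAAAAAAAAAAAAAAAAAAAAAAAAAAAAAAAAAAAAAA  (len 1535)
t=10: AAAAAAAAAAAAAAAAAAAAAAAAAAAAAAAAAAAAAAAAAAAAAAAAAAAAAAAAAA…AAAAAAAAAAAAAAAAAAAAAAAAAAAAAAAAAAAAAAAAAAAAAAAAAAAAAAAAAA  (len 3071)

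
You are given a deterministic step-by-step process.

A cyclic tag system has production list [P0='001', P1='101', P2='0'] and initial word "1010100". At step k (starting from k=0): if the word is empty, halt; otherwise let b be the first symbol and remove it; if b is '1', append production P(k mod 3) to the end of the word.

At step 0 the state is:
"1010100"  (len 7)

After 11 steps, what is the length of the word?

k=0  "1010100"  (len 7)
k=1  "010100001"  (len 9)
k=2  "10100001"  (len 8)
k=3  "01000010"  (len 8)
k=4  "1000010"  (len 7)
k=5  "000010101"  (len 9)
k=6  "00010101"  (len 8)
k=7  "0010101"  (len 7)
k=8  "010101"  (len 6)
k=9  "10101"  (len 5)
k=10  "0101001"  (len 7)
k=11  "101001"  (len 6)

6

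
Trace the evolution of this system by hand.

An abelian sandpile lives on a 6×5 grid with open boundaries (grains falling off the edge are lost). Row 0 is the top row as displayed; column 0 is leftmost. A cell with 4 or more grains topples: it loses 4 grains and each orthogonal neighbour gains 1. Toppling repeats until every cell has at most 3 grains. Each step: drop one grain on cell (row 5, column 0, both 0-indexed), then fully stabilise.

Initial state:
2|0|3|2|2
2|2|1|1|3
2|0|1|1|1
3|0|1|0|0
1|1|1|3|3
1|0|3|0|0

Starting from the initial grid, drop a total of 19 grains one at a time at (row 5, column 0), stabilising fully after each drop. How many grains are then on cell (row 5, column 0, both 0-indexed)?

step 0: 2|0|3|2|2
2|2|1|1|3
2|0|1|1|1
3|0|1|0|0
1|1|1|3|3
1|0|3|0|0
step 1: 2|0|3|2|2
2|2|1|1|3
2|0|1|1|1
3|0|1|0|0
1|1|1|3|3
2|0|3|0|0
step 2: 2|0|3|2|2
2|2|1|1|3
2|0|1|1|1
3|0|1|0|0
1|1|1|3|3
3|0|3|0|0
step 3: 2|0|3|2|2
2|2|1|1|3
2|0|1|1|1
3|0|1|0|0
2|1|1|3|3
0|1|3|0|0
step 4: 2|0|3|2|2
2|2|1|1|3
2|0|1|1|1
3|0|1|0|0
2|1|1|3|3
1|1|3|0|0
step 5: 2|0|3|2|2
2|2|1|1|3
2|0|1|1|1
3|0|1|0|0
2|1|1|3|3
2|1|3|0|0
step 6: 2|0|3|2|2
2|2|1|1|3
2|0|1|1|1
3|0|1|0|0
2|1|1|3|3
3|1|3|0|0
step 7: 2|0|3|2|2
2|2|1|1|3
2|0|1|1|1
3|0|1|0|0
3|1|1|3|3
0|2|3|0|0
step 8: 2|0|3|2|2
2|2|1|1|3
2|0|1|1|1
3|0|1|0|0
3|1|1|3|3
1|2|3|0|0
step 9: 2|0|3|2|2
2|2|1|1|3
2|0|1|1|1
3|0|1|0|0
3|1|1|3|3
2|2|3|0|0
step 10: 2|0|3|2|2
2|2|1|1|3
2|0|1|1|1
3|0|1|0|0
3|1|1|3|3
3|2|3|0|0
step 11: 2|0|3|2|2
2|2|1|1|3
3|0|1|1|1
0|1|1|0|0
1|2|1|3|3
1|3|3|0|0
step 12: 2|0|3|2|2
2|2|1|1|3
3|0|1|1|1
0|1|1|0|0
1|2|1|3|3
2|3|3|0|0
step 13: 2|0|3|2|2
2|2|1|1|3
3|0|1|1|1
0|1|1|0|0
1|2|1|3|3
3|3|3|0|0
step 14: 2|0|3|2|2
2|2|1|1|3
3|0|1|1|1
0|1|1|0|0
2|3|2|3|3
1|1|0|1|0
step 15: 2|0|3|2|2
2|2|1|1|3
3|0|1|1|1
0|1|1|0|0
2|3|2|3|3
2|1|0|1|0
step 16: 2|0|3|2|2
2|2|1|1|3
3|0|1|1|1
0|1|1|0|0
2|3|2|3|3
3|1|0|1|0
step 17: 2|0|3|2|2
2|2|1|1|3
3|0|1|1|1
0|1|1|0|0
3|3|2|3|3
0|2|0|1|0
step 18: 2|0|3|2|2
2|2|1|1|3
3|0|1|1|1
0|1|1|0|0
3|3|2|3|3
1|2|0|1|0
step 19: 2|0|3|2|2
2|2|1|1|3
3|0|1|1|1
0|1|1|0|0
3|3|2|3|3
2|2|0|1|0

2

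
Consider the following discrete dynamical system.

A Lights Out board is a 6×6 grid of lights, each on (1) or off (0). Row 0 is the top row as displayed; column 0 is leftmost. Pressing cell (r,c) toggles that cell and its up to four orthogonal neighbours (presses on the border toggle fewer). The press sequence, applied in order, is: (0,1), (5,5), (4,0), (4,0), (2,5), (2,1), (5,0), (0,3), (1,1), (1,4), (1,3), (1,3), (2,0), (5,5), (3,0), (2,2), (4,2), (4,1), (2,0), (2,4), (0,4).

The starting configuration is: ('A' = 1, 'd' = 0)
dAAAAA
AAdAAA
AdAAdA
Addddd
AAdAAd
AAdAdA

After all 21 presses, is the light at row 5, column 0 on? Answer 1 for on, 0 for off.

[0] dAAAAA
AAdAAA
AdAAdA
Addddd
AAdAAd
AAdAdA
[1] AddAAA
AddAAA
AdAAdA
Addddd
AAdAAd
AAdAdA
[2] AddAAA
AddAAA
AdAAdA
Addddd
AAdAAA
AAdAAd
[3] AddAAA
AddAAA
AdAAdA
dddddd
dddAAA
dAdAAd
[4] AddAAA
AddAAA
AdAAdA
Addddd
AAdAAA
AAdAAd
[5] AddAAA
AddAAd
AdAAAd
AddddA
AAdAAA
AAdAAd
[6] AddAAA
AAdAAd
dAdAAd
AAdddA
AAdAAA
AAdAAd
[7] AddAAA
AAdAAd
dAdAAd
AAdddA
dAdAAA
dddAAd
[8] AdAddA
AAddAd
dAdAAd
AAdddA
dAdAAA
dddAAd
[9] AAAddA
ddAdAd
dddAAd
AAdddA
dAdAAA
dddAAd
[10] AAAdAA
ddAAdA
dddAdd
AAdddA
dAdAAA
dddAAd
[11] AAAAAA
ddddAA
dddddd
AAdddA
dAdAAA
dddAAd
[12] AAAdAA
ddAAdA
dddAdd
AAdddA
dAdAAA
dddAAd
[13] AAAdAA
AdAAdA
AAdAdd
dAdddA
dAdAAA
dddAAd
[14] AAAdAA
AdAAdA
AAdAdd
dAdddA
dAdAAd
dddAdA
[15] AAAdAA
AdAAdA
dAdAdd
AddddA
AAdAAd
dddAdA
[16] AAAdAA
AddAdA
ddAddd
AdAddA
AAdAAd
dddAdA
[17] AAAdAA
AddAdA
ddAddd
AddddA
AdAdAd
ddAAdA
[18] AAAdAA
AddAdA
ddAddd
AAdddA
dAddAd
dAAAdA
[19] AAAdAA
dddAdA
AAAddd
dAdddA
dAddAd
dAAAdA
[20] AAAdAA
dddAAA
AAAAAA
dAddAA
dAddAd
dAAAdA
[21] AAAAdd
dddAdA
AAAAAA
dAddAA
dAddAd
dAAAdA

0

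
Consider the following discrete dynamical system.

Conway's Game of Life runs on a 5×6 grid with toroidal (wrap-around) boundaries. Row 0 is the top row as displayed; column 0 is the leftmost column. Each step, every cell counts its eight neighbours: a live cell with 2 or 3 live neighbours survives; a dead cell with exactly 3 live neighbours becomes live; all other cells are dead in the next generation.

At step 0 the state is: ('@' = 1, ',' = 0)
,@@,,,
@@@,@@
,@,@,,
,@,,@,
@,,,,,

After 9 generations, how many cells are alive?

16

t=0: ,@@,,,
@@@,@@
,@,@,,
,@,,@,
@,,,,,
t=1: ,,@@,,
,,,,@@
,,,@,,
@@@,,,
@,@,,,
t=2: ,@@@@@
,,@,@,
@@@@@@
@,@@,,
@,,,,,
t=3: @@@,@@
,,,,,,
@,,,,,
,,,,,,
@,,,,,
t=4: @@,,,@
,,,,,,
,,,,,,
,,,,,,
@,,,,,
t=5: @@,,,@
@,,,,,
,,,,,,
,,,,,,
@@,,,@
t=6: ,,,,,,
@@,,,@
,,,,,,
@,,,,,
,@,,,@
t=7: ,@,,,@
@,,,,,
,@,,,@
@,,,,,
@,,,,,
t=8: ,@,,,@
,@,,,@
,@,,,@
@@,,,@
@@,,,@
t=9: ,@@,@@
,@@,@@
,@@,@@
,,@,@,
,,@,@,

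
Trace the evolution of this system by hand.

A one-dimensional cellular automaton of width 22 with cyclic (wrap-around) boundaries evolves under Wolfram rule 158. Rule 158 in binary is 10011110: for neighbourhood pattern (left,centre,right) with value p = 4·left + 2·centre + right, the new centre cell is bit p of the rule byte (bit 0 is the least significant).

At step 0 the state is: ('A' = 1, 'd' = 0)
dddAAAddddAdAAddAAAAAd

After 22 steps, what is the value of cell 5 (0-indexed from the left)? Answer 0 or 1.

1

k=0  dddAAAddddAdAAddAAAAAd
k=1  ddAAAdAddAAdAdAAAAAAdA
k=2  AAAAddAAAAddAdAAAAAddA
k=3  AAAdAAAAAdAAAdAAAAdAAA
k=4  AAddAAAAddAAddAAAddAAA
k=5  AdAAAAAdAAAdAAAAdAAAAA
k=6  ddAAAAddAAddAAAddAAAAA
k=7  AAAAAdAAAdAAAAdAAAAAAd
k=8  AAAAddAAddAAAddAAAAAdd
k=9  AAAdAAAdAAAAdAAAAAAdAA
k=10  AAddAAddAAAddAAAAAddAA
k=11  AdAAAdAAAAdAAAAAAdAAAA
k=12  ddAAddAAAddAAAAAddAAAA
k=13  AAAdAAAAdAAAAAAdAAAAAd
k=14  AAddAAAddAAAAAddAAAAdd
k=15  AdAAAAdAAAAAAdAAAAAdAA
k=16  ddAAAddAAAAAddAAAAddAA
k=17  AAAAdAAAAAAdAAAAAdAAAd
k=18  AAAddAAAAAddAAAAddAAdd
k=19  AAdAAAAAAdAAAAAdAAAdAA
k=20  AddAAAAAddAAAAddAAddAA
k=21  dAAAAAAdAAAAAdAAAdAAAA
k=22  dAAAAAddAAAAddAAddAAAd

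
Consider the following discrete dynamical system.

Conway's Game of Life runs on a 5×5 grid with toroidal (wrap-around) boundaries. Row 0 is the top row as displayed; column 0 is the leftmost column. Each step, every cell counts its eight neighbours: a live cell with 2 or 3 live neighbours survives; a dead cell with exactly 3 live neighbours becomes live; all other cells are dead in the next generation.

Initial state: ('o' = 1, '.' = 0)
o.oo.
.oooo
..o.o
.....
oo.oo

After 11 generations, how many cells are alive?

6

[0] o.oo.
.oooo
..o.o
.....
oo.oo
[1] .....
.....
ooo.o
.oo..
oo.o.
[2] .....
oo...
o.oo.
.....
oo...
[3] .....
ooo.o
o.o.o
o.o.o
.....
[4] oo...
..o.o
..o..
o...o
.....
[5] oo...
o.oo.
oo..o
.....
.o..o
[6] ...o.
..oo.
ooooo
.o..o
.o...
[7] ...o.
o....
.....
....o
o.o..
[8] .o..o
.....
.....
.....
...oo
[9] o..oo
.....
.....
.....
o..oo
[10] o..o.
....o
.....
....o
o..o.
[11] o..o.
....o
.....
....o
o..o.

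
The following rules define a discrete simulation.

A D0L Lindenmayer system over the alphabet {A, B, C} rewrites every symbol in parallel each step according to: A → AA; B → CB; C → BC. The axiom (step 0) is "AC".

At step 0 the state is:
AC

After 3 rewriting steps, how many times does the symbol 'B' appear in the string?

gen 0: AC
gen 1: AABC
gen 2: AAAACBBC
gen 3: AAAAAAAABCCBCBBC

4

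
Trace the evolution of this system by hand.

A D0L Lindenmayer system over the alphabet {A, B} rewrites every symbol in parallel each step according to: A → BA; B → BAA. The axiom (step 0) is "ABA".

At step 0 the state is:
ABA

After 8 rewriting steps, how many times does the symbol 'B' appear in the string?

gen 0: ABA
gen 1: BABAABA
gen 2: BAABABAABABABAABA
gen 3: BAABABABAABABAABABABAABABAABABAABABABAABA
gen 4: BAABABABAABABAABABAABABABAABABAABABABAABABAABABAABABABAABABAABABABAABABAABABABAABABAABABAABABABAABA
gen 5: BAABABABAABABAABABAABABABAABABAABABABAABABAABABABAABABAABA…BAABABAABABABAABABAABABABAABABAABABABAABABAABABAABABABAABA  (len 239)
gen 6: BAABABABAABABAABABAABABABAABABAABABABAABABAABABABAABABAABA…BAABABAABABABAABABAABABABAABABAABABABAABABAABABAABABABAABA  (len 577)
gen 7: BAABABABAABABAABABAABABABAABABAABABABAABABAABABABAABABAABA…BAABABAABABABAABABAABABABAABABAABABABAABABAABABAABABABAABA  (len 1393)
gen 8: BAABABABAABABAABABAABABABAABABAABABABAABABAABABABAABABAABA…BAABABAABABABAABABAABABABAABABAABABABAABABAABABAABABABAABA  (len 3363)

1393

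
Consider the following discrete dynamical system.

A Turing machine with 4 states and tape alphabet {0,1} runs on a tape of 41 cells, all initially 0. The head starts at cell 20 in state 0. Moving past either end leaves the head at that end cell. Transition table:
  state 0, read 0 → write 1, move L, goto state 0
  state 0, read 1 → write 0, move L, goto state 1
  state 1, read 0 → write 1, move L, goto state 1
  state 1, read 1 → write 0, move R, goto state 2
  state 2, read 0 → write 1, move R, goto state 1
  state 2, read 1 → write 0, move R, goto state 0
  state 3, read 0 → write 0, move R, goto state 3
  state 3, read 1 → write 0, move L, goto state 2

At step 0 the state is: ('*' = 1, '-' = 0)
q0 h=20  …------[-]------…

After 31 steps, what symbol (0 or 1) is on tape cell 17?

step 0: q0 h=20  …------[-]------…
step 1: q0 h=19  …------[-]*-----…
step 2: q0 h=18  …------[-]**----…
step 3: q0 h=17  …------[-]***---…
step 4: q0 h=16  …------[-]****--…
step 5: q0 h=15  …------[-]*****-…
step 6: q0 h=14  …------[-]******…
step 7: q0 h=13  …------[-]******…
step 8: q0 h=12  …------[-]******…
step 9: q0 h=11  …------[-]******…
step 10: q0 h=10  …------[-]******…
step 11: q0 h= 9  …------[-]******…
step 12: q0 h= 8  …------[-]******…
step 13: q0 h= 7  …------[-]******…
step 14: q0 h= 6  |------[-]******…
step 15: q0 h= 5  |-----[-]******…
step 16: q0 h= 4  |----[-]******…
step 17: q0 h= 3  |---[-]******…
step 18: q0 h= 2  |--[-]******…
step 19: q0 h= 1  |-[-]******…
step 20: q0 h= 0  |[-]******…
step 21: q0 h= 0  |[*]******…
step 22: q1 h= 0  |[-]******…
step 23: q1 h= 0  |[*]******…
step 24: q2 h= 1  |-[*]******…
step 25: q0 h= 2  |--[*]******…
step 26: q1 h= 1  |-[-]-*****…
step 27: q1 h= 0  |[-]*-****…
step 28: q1 h= 0  |[*]*-****…
step 29: q2 h= 1  |-[*]-*****…
step 30: q0 h= 2  |--[-]******…
step 31: q0 h= 1  |-[-]******…

1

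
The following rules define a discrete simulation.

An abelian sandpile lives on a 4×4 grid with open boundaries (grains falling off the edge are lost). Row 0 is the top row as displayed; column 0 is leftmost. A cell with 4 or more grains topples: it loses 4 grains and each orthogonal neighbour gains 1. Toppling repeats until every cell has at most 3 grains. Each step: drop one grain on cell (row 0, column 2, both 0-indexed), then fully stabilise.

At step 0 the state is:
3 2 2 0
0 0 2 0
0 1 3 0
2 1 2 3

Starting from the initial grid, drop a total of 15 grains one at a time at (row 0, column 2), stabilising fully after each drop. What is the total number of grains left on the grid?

25

0) 3 2 2 0
0 0 2 0
0 1 3 0
2 1 2 3
1) 3 2 3 0
0 0 2 0
0 1 3 0
2 1 2 3
2) 3 3 0 1
0 0 3 0
0 1 3 0
2 1 2 3
3) 3 3 1 1
0 0 3 0
0 1 3 0
2 1 2 3
4) 3 3 2 1
0 0 3 0
0 1 3 0
2 1 2 3
5) 3 3 3 1
0 0 3 0
0 1 3 0
2 1 2 3
6) 0 1 2 2
1 2 1 1
0 2 0 1
2 1 3 3
7) 0 1 3 2
1 2 1 1
0 2 0 1
2 1 3 3
8) 0 2 0 3
1 2 2 1
0 2 0 1
2 1 3 3
9) 0 2 1 3
1 2 2 1
0 2 0 1
2 1 3 3
10) 0 2 2 3
1 2 2 1
0 2 0 1
2 1 3 3
11) 0 2 3 3
1 2 2 1
0 2 0 1
2 1 3 3
12) 0 3 1 0
1 2 3 2
0 2 0 1
2 1 3 3
13) 0 3 2 0
1 2 3 2
0 2 0 1
2 1 3 3
14) 0 3 3 0
1 2 3 2
0 2 0 1
2 1 3 3
15) 1 1 2 1
2 0 1 3
0 3 1 1
2 1 3 3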